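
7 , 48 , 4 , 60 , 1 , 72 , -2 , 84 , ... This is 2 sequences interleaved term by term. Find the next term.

-5

The terms cycle through 2 interleaved subsequences.
Track A = 7, 4, 1, -2: linear: a_n = 10 − 3·n.
Track B = 48, 60, 72, 84: adding 12 each time.
The 9th slot belongs to track A; its 5th term is -5.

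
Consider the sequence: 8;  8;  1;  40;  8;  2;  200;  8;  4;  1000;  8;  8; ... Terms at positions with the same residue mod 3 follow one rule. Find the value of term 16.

Read the sequence 3 terms at a time; column i is its own pattern.
Track A: 8, 40, 200, 1000 — a geometric progression (common ratio 5).
Track B: 8, 8, 8, 8 — the constant sequence 8.
Track C: 1, 2, 4, 8 — powers 2^0, 2^1, 2^2, ….
The 16th slot belongs to track A; its 6th term is 25000.

25000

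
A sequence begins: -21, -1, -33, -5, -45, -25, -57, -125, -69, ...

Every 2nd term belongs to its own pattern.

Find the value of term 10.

-625

Split by position mod 2 into 2 tracks.
Track A: -21, -33, -45, -57, -69 (arithmetic with common difference −12).
Track B: -1, -5, -25, -125 (multiplying by 5 each time).
Position 10 falls in track B as its term 5, giving -625.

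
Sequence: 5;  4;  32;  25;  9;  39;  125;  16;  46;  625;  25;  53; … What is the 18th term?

Taking every 3rd term gives 3 separate tracks.
Track A: 5, 25, 125, 625. Powers of 5.
Track B: 4, 9, 16, 25. The squares 2², 3², 4², ….
Track C: 32, 39, 46, 53. Arithmetic, step +7.
Position 18 falls in track C as its term 6, giving 67.

67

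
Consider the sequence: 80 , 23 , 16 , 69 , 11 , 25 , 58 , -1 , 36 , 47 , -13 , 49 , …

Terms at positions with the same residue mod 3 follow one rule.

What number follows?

36

Read the sequence 3 terms at a time; column i is its own pattern.
Track A: 80, 69, 58, 47 — arithmetic, step −11.
Track B: 23, 11, -1, -13 — linear: a_n = 35 − 12·n.
Track C: 16, 25, 36, 49 — consecutive squares n² from n = 4.
Term 13 comes from track A (its 5th entry): 36.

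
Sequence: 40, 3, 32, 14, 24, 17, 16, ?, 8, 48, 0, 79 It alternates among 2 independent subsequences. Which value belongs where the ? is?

31

Split by position mod 2 into 2 tracks.
Subsequence A: 40, 32, 24, 16, 8, 0 (arithmetic with common difference −8).
Subsequence B: 3, 14, 17, ?, 48, 79 (a Fibonacci-like recurrence a_n = a_{n-1} + a_{n-2}).
Subsequence B's pattern makes the blank 31.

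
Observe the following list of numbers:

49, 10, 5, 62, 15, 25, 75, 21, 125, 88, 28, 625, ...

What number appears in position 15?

The terms cycle through 3 interleaved subsequences.
Track A: 49, 62, 75, 88 — arithmetic with common difference +13.
Track B: 10, 15, 21, 28 — triangular numbers starting at T_4.
Track C: 5, 25, 125, 625 — powers 5^1, 5^2, 5^3, ….
Position 15 falls in track C as its term 5, giving 3125.

3125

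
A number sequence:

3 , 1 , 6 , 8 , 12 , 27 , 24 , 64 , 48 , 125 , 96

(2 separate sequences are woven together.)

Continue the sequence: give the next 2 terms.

Split by position mod 2 into 2 tracks.
Subsequence A = 3, 6, 12, 24, 48, 96: multiplying by 2 each time.
Subsequence B = 1, 8, 27, 64, 125: the cubes 1³, 2³, 3³, ….
Term 12 comes from subsequence B (its 6th entry): 216.
Term 13 comes from subsequence A (its 7th entry): 192.

216, 192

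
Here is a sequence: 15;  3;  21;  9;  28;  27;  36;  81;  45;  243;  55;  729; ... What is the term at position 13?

Odd-indexed and even-indexed terms follow separate rules.
Track A is 15, 21, 28, 36, 45, 55, which is triangular numbers starting at T_5.
Track B is 3, 9, 27, 81, 243, 729, which is powers 3^1, 3^2, 3^3, ….
Position 13 falls in track A as its term 7, giving 66.

66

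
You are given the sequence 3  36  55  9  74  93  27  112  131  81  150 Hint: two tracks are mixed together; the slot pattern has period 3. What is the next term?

169

The slot pattern repeats as ABB (period 3), so there are 2 interleaved tracks.
Track A: 3, 9, 27, 81. Powers 3^1, 3^2, 3^3, ….
Track B: 36, 55, 74, 93, 112, 131, 150. Arithmetic with common difference +19.
Position 12 falls in track B as its term 8, giving 169.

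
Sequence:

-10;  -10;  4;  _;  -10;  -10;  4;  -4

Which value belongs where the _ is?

The slot pattern repeats as AABB (period 4), so there are 2 interleaved tracks.
Stream A: -10, -10, -10, -10. Always -10.
Stream B: 4, ?, 4, -4. The oscillation 4·(−1)^(n+1).
Filling stream B at index 2 by its rule yields -4.

-4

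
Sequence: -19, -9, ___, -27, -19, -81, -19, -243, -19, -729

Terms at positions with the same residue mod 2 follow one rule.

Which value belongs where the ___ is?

Positions 1, 3, 5, … form one subsequence and positions 2, 4, 6, … form another.
Track A is -19, ?, -19, -19, -19, which is the constant sequence -19.
Track B is -9, -27, -81, -243, -729, which is geometric with ratio 3.
Filling track A at index 2 by its rule yields -19.

-19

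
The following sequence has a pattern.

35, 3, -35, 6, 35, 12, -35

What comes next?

24

Positions 1, 3, 5, … form one subsequence and positions 2, 4, 6, … form another.
Track A = 35, -35, 35, -35: the oscillation 35·(−1)^(n+1).
Track B = 3, 6, 12: geometric with ratio 2.
The 8th slot belongs to track B; its 4th term is 24.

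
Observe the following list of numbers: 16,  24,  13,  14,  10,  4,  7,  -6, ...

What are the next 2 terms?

4, -16

Positions 1, 3, 5, … form one subsequence and positions 2, 4, 6, … form another.
Subsequence A: 16, 13, 10, 7. Subtracting 3 each time.
Subsequence B: 24, 14, 4, -6. Arithmetic, step −10.
Position 9 falls in subsequence A as its term 5, giving 4.
Position 10 → subsequence B, term 5 = -16.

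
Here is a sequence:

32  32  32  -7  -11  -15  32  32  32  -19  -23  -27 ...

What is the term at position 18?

-39

Reading positions in blocks of 6 reveals the pattern AAABBB — 2 tracks woven together.
Subsequence A: 32, 32, 32, 32, 32, 32 — the constant sequence 32.
Subsequence B: -7, -11, -15, -19, -23, -27 — arithmetic with common difference −4.
Term 18 comes from subsequence B (its 9th entry): -39.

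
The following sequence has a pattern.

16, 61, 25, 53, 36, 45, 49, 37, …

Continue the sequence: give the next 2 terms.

64, 29

The terms cycle through 2 interleaved subsequences.
Track A = 16, 25, 36, 49: the squares 4², 5², 6², ….
Track B = 61, 53, 45, 37: arithmetic, step −8.
Position 9 falls in track A as its term 5, giving 64.
Position 10 falls in track B as its term 5, giving 29.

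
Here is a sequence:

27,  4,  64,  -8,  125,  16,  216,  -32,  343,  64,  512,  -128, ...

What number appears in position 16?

Positions 1, 3, 5, … form one subsequence and positions 2, 4, 6, … form another.
Stream A: 27, 64, 125, 216, 343, 512 (perfect cubes starting at 3³).
Stream B: 4, -8, 16, -32, 64, -128 (a geometric progression (common ratio -2)).
Term 16 comes from stream B (its 8th entry): -512.

-512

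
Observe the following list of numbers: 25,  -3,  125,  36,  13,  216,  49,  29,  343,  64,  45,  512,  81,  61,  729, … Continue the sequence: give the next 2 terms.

100, 77

Split by position mod 3: positions 1, 4, 7, … form one track, and each other residue class forms its own.
Subsequence A: 25, 36, 49, 64, 81 (consecutive squares n² from n = 5).
Subsequence B: -3, 13, 29, 45, 61 (linear: a_n = -19 + 16·n).
Subsequence C: 125, 216, 343, 512, 729 (perfect cubes starting at 5³).
The 16th slot belongs to subsequence A; its 6th term is 100.
Position 17 → subsequence B, term 6 = 77.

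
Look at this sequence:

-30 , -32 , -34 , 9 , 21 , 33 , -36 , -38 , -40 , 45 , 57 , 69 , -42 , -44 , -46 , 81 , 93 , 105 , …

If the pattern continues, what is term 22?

The slot pattern repeats as AAABBB (period 6), so there are 2 interleaved tracks.
Stream A: -30, -32, -34, -36, -38, -40, -42, -44, -46 — linear: a_n = -28 − 2·n.
Stream B: 9, 21, 33, 45, 57, 69, 81, 93, 105 — arithmetic with common difference +12.
Position 22 falls in stream B as its term 10, giving 117.

117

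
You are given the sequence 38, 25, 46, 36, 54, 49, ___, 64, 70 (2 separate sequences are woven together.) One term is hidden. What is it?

62

Odd-indexed and even-indexed terms follow separate rules.
Stream A is 38, 46, 54, ?, 70, which is arithmetic, step +8.
Stream B is 25, 36, 49, 64, which is the squares 5², 6², 7², ….
Stream A's pattern makes the blank 62.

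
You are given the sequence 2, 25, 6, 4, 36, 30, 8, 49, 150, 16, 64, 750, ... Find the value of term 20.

Taking every 3rd term gives 3 separate tracks.
Subsequence A: 2, 4, 8, 16. Powers of 2.
Subsequence B: 25, 36, 49, 64. The squares 5², 6², 7², ….
Subsequence C: 6, 30, 150, 750. Multiplying by 5 each time.
Position 20 → subsequence B, term 7 = 121.

121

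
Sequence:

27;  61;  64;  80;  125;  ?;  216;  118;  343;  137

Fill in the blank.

99

Positions 1, 3, 5, … form one subsequence and positions 2, 4, 6, … form another.
Track A = 27, 64, 125, 216, 343: the cubes 3³, 4³, 5³, ….
Track B = 61, 80, ?, 118, 137: arithmetic, step +19.
Filling track B at index 3 by its rule yields 99.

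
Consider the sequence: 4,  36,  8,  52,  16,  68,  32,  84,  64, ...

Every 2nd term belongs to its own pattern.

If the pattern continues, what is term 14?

132

Taking every 2nd term gives 2 separate tracks.
Stream A: 4, 8, 16, 32, 64. Successive powers of 2.
Stream B: 36, 52, 68, 84. Arithmetic, step +16.
The 14th slot belongs to stream B; its 7th term is 132.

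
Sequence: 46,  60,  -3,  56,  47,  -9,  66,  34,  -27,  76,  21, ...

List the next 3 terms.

Read the sequence 3 terms at a time; column i is its own pattern.
Track A: 46, 56, 66, 76. Arithmetic, step +10.
Track B: 60, 47, 34, 21. Linear: a_n = 73 − 13·n.
Track C: -3, -9, -27. Geometric, ×3 each step.
The 12th slot belongs to track C; its 4th term is -81.
Position 13 → track A, term 5 = 86.
Term 14 comes from track B (its 5th entry): 8.

-81, 86, 8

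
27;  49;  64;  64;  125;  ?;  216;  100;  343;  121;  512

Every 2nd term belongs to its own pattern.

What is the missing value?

Odd-indexed and even-indexed terms follow separate rules.
Stream A is 27, 64, 125, 216, 343, 512, which is consecutive cubes n³ from n = 3.
Stream B is 49, 64, ?, 100, 121, which is the squares 7², 8², 9², ….
So the missing entry in stream B is 81.

81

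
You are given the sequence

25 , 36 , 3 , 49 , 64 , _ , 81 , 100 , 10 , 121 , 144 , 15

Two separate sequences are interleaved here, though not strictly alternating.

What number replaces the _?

6

Positions follow the repeating pattern AAB; grouping by letter gives 2 tracks.
Stream A: 25, 36, 49, 64, 81, 100, 121, 144 — the squares 5², 6², 7², ….
Stream B: 3, ?, 10, 15 — triangular numbers n(n+1)/2 for n = 2, 3, ….
Stream B's pattern makes the blank 6.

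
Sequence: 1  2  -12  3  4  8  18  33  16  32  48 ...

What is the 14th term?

Positions follow the repeating pattern AABB; grouping by letter gives 2 tracks.
Subsequence A is 1, 2, 4, 8, 16, 32, which is geometric, ×2 each step.
Subsequence B is -12, 3, 18, 33, 48, which is adding 15 each time.
The 14th slot belongs to subsequence A; its 8th term is 128.

128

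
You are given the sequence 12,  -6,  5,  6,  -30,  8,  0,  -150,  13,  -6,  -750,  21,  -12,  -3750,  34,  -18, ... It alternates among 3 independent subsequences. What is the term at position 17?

-18750

Split by position mod 3: positions 1, 4, 7, … form one track, and each other residue class forms its own.
Stream A = 12, 6, 0, -6, -12, -18: linear: a_n = 18 − 6·n.
Stream B = -6, -30, -150, -750, -3750: geometric, ×5 each step.
Stream C = 5, 8, 13, 21, 34: a Fibonacci-like recurrence a_n = a_{n-1} + a_{n-2}.
The 17th slot belongs to stream B; its 6th term is -18750.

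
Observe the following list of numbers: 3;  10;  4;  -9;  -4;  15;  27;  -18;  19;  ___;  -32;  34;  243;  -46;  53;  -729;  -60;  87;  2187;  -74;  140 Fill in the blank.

Split by position mod 3 into 3 tracks.
Track A is 3, -9, 27, ?, 243, -729, 2187, which is geometric with ratio -3.
Track B is 10, -4, -18, -32, -46, -60, -74, which is subtracting 14 each time.
Track C is 4, 15, 19, 34, 53, 87, 140, which is each term equals the sum of the previous two.
Filling track A at index 4 by its rule yields -81.

-81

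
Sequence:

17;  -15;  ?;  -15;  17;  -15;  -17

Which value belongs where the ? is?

-17

The terms cycle through 2 interleaved subsequences.
Track A: 17, ?, 17, -17 (alternating ±17).
Track B: -15, -15, -15 (always -15).
The gap is track A's term 2; the rule gives -17.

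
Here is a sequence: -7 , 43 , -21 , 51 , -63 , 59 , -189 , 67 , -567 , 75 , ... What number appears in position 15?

Taking every 2nd term gives 2 separate tracks.
Track A: -7, -21, -63, -189, -567 — a geometric progression (common ratio 3).
Track B: 43, 51, 59, 67, 75 — arithmetic, step +8.
The 15th slot belongs to track A; its 8th term is -15309.

-15309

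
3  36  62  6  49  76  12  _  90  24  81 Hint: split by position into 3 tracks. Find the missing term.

Read the sequence 3 terms at a time; column i is its own pattern.
Stream A: 3, 6, 12, 24 (geometric with ratio 2).
Stream B: 36, 49, ?, 81 (consecutive squares n² from n = 6).
Stream C: 62, 76, 90 (arithmetic, step +14).
Stream B's pattern makes the blank 64.

64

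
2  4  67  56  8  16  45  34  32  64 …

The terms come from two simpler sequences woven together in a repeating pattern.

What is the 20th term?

-32

The slot pattern repeats as AABB (period 4), so there are 2 interleaved tracks.
Stream A: 2, 4, 8, 16, 32, 64 — geometric with ratio 2.
Stream B: 67, 56, 45, 34 — arithmetic with common difference −11.
Term 20 comes from stream B (its 10th entry): -32.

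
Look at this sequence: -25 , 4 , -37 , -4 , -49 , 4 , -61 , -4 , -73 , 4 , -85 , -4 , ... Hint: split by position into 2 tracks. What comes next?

-97

The terms cycle through 2 interleaved subsequences.
Stream A: -25, -37, -49, -61, -73, -85 (arithmetic, step −12).
Stream B: 4, -4, 4, -4, 4, -4 (alternating ±4).
Position 13 → stream A, term 7 = -97.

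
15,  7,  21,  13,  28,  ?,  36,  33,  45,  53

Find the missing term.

Positions 1, 3, 5, … form one subsequence and positions 2, 4, 6, … form another.
Subsequence A: 15, 21, 28, 36, 45 (triangular numbers starting at T_5).
Subsequence B: 7, 13, ?, 33, 53 (each term equals the sum of the previous two).
The gap is subsequence B's term 3; the rule gives 20.

20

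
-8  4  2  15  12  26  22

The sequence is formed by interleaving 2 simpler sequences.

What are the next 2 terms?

Taking every 2nd term gives 2 separate tracks.
Track A: -8, 2, 12, 22 (adding 10 each time).
Track B: 4, 15, 26 (linear: a_n = -7 + 11·n).
Position 8 → track B, term 4 = 37.
Term 9 comes from track A (its 5th entry): 32.

37, 32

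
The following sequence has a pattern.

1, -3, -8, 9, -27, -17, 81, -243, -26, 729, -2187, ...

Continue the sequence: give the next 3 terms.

-35, 6561, -19683

Positions follow the repeating pattern AAB; grouping by letter gives 2 tracks.
Subsequence A: 1, -3, 9, -27, 81, -243, 729, -2187. Geometric, ×-3 each step.
Subsequence B: -8, -17, -26. Arithmetic with common difference −9.
The 12th slot belongs to subsequence B; its 4th term is -35.
Term 13 comes from subsequence A (its 9th entry): 6561.
Position 14 → subsequence A, term 10 = -19683.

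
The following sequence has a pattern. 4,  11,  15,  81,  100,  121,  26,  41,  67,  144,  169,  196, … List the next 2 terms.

The slot pattern repeats as AAABBB (period 6), so there are 2 interleaved tracks.
Track A: 4, 11, 15, 26, 41, 67 — Fibonacci-style (each term is the sum of the two before it).
Track B: 81, 100, 121, 144, 169, 196 — perfect squares starting at 9².
Term 13 comes from track A (its 7th entry): 108.
Position 14 → track A, term 8 = 175.

108, 175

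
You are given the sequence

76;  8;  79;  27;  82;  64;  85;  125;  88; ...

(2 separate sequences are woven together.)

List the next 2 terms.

216, 91

Split by position mod 2 into 2 tracks.
Track A: 76, 79, 82, 85, 88 (linear: a_n = 73 + 3·n).
Track B: 8, 27, 64, 125 (perfect cubes starting at 2³).
Position 10 falls in track B as its term 5, giving 216.
The 11th slot belongs to track A; its 6th term is 91.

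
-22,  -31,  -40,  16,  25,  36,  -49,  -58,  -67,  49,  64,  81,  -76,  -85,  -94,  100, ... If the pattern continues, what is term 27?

Reading positions in blocks of 6 reveals the pattern AAABBB — 2 tracks woven together.
Subsequence A: -22, -31, -40, -49, -58, -67, -76, -85, -94. Linear: a_n = -13 − 9·n.
Subsequence B: 16, 25, 36, 49, 64, 81, 100. Perfect squares starting at 4².
The 27th slot belongs to subsequence A; its 15th term is -148.

-148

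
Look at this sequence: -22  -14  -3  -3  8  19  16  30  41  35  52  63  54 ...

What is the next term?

Positions follow the repeating pattern ABB; grouping by letter gives 2 tracks.
Track A is -22, -3, 16, 35, 54, which is arithmetic, step +19.
Track B is -14, -3, 8, 19, 30, 41, 52, 63, which is arithmetic, step +11.
Position 14 falls in track B as its term 9, giving 74.

74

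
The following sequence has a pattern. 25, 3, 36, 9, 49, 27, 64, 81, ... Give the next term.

81

Split by position mod 2 into 2 tracks.
Subsequence A = 25, 36, 49, 64: perfect squares starting at 5².
Subsequence B = 3, 9, 27, 81: successive powers of 3.
The 9th slot belongs to subsequence A; its 5th term is 81.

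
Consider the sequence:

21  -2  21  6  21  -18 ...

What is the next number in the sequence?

Taking every 2nd term gives 2 separate tracks.
Track A is 21, 21, 21, which is always 21.
Track B is -2, 6, -18, which is a geometric progression (common ratio -3).
Term 7 comes from track A (its 4th entry): 21.

21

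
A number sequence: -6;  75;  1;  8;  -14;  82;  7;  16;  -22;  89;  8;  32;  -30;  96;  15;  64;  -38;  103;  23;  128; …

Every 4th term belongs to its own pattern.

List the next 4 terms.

-46, 110, 38, 256

Read the sequence 4 terms at a time; column i is its own pattern.
Subsequence A: -6, -14, -22, -30, -38 (linear: a_n = 2 − 8·n).
Subsequence B: 75, 82, 89, 96, 103 (adding 7 each time).
Subsequence C: 1, 7, 8, 15, 23 (a Fibonacci-like recurrence a_n = a_{n-1} + a_{n-2}).
Subsequence D: 8, 16, 32, 64, 128 (powers 2^3, 2^4, 2^5, …).
Position 21 → subsequence A, term 6 = -46.
Term 22 comes from subsequence B (its 6th entry): 110.
Position 23 → subsequence C, term 6 = 38.
Position 24 → subsequence D, term 6 = 256.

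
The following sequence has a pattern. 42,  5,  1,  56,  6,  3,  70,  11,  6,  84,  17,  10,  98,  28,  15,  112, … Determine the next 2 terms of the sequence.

45, 21

Split by position mod 3: positions 1, 4, 7, … form one track, and each other residue class forms its own.
Track A = 42, 56, 70, 84, 98, 112: arithmetic with common difference +14.
Track B = 5, 6, 11, 17, 28: each term equals the sum of the previous two.
Track C = 1, 3, 6, 10, 15: triangular numbers starting at T_1.
Position 17 falls in track B as its term 6, giving 45.
Position 18 → track C, term 6 = 21.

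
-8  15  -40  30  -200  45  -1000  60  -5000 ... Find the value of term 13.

Split by position mod 2 into 2 tracks.
Track A: -8, -40, -200, -1000, -5000 — multiplying by 5 each time.
Track B: 15, 30, 45, 60 — arithmetic with common difference +15.
Position 13 falls in track A as its term 7, giving -125000.

-125000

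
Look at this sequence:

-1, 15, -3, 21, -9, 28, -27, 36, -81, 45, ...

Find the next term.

-243

Odd-indexed and even-indexed terms follow separate rules.
Subsequence A = -1, -3, -9, -27, -81: geometric with ratio 3.
Subsequence B = 15, 21, 28, 36, 45: triangular numbers n(n+1)/2 for n = 5, 6, ….
Position 11 falls in subsequence A as its term 6, giving -243.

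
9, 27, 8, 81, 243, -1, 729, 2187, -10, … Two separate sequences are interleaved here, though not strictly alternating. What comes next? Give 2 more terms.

The slot pattern repeats as AAB (period 3), so there are 2 interleaved tracks.
Track A: 9, 27, 81, 243, 729, 2187 — successive powers of 3.
Track B: 8, -1, -10 — arithmetic, step −9.
Position 10 → track A, term 7 = 6561.
Term 11 comes from track A (its 8th entry): 19683.

6561, 19683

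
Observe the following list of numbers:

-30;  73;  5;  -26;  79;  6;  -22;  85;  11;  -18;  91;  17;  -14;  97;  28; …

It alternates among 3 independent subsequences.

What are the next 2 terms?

Taking every 3rd term gives 3 separate tracks.
Subsequence A: -30, -26, -22, -18, -14 — arithmetic, step +4.
Subsequence B: 73, 79, 85, 91, 97 — linear: a_n = 67 + 6·n.
Subsequence C: 5, 6, 11, 17, 28 — Fibonacci-style (each term is the sum of the two before it).
Position 16 → subsequence A, term 6 = -10.
Position 17 falls in subsequence B as its term 6, giving 103.

-10, 103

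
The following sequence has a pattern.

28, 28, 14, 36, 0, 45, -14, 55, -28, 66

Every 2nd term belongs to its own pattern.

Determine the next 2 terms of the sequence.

Split by position mod 2 into 2 tracks.
Subsequence A = 28, 14, 0, -14, -28: arithmetic, step −14.
Subsequence B = 28, 36, 45, 55, 66: triangular numbers starting at T_7.
The 11th slot belongs to subsequence A; its 6th term is -42.
Position 12 → subsequence B, term 6 = 78.

-42, 78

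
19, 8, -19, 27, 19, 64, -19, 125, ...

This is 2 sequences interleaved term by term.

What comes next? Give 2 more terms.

19, 216

Odd-indexed and even-indexed terms follow separate rules.
Subsequence A = 19, -19, 19, -19: the oscillation 19·(−1)^(n+1).
Subsequence B = 8, 27, 64, 125: perfect cubes starting at 2³.
Position 9 falls in subsequence A as its term 5, giving 19.
The 10th slot belongs to subsequence B; its 5th term is 216.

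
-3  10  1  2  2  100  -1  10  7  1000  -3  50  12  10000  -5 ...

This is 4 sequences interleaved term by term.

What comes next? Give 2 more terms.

Taking every 4th term gives 4 separate tracks.
Subsequence A = -3, 2, 7, 12: arithmetic with common difference +5.
Subsequence B = 10, 100, 1000, 10000: successive powers of 10.
Subsequence C = 1, -1, -3, -5: arithmetic with common difference −2.
Subsequence D = 2, 10, 50: geometric with ratio 5.
Position 16 → subsequence D, term 4 = 250.
Term 17 comes from subsequence A (its 5th entry): 17.

250, 17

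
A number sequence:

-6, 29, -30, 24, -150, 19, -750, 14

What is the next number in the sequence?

-3750

The terms cycle through 2 interleaved subsequences.
Stream A: -6, -30, -150, -750. A geometric progression (common ratio 5).
Stream B: 29, 24, 19, 14. Subtracting 5 each time.
Position 9 falls in stream A as its term 5, giving -3750.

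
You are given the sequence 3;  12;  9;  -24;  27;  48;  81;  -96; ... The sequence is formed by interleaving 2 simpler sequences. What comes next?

The terms cycle through 2 interleaved subsequences.
Track A: 3, 9, 27, 81 — powers 3^1, 3^2, 3^3, ….
Track B: 12, -24, 48, -96 — multiplying by -2 each time.
The 9th slot belongs to track A; its 5th term is 243.

243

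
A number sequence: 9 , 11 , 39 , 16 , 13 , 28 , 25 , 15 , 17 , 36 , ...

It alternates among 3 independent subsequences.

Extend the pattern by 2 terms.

Taking every 3rd term gives 3 separate tracks.
Stream A = 9, 16, 25, 36: consecutive squares n² from n = 3.
Stream B = 11, 13, 15: linear: a_n = 9 + 2·n.
Stream C = 39, 28, 17: subtracting 11 each time.
The 11th slot belongs to stream B; its 4th term is 17.
Position 12 falls in stream C as its term 4, giving 6.

17, 6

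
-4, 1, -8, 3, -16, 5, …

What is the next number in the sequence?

The terms cycle through 2 interleaved subsequences.
Stream A: -4, -8, -16 — geometric with ratio 2.
Stream B: 1, 3, 5 — adding 2 each time.
Position 7 falls in stream A as its term 4, giving -32.

-32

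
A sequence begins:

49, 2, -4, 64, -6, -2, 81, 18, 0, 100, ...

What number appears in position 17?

-486

Split by position mod 3 into 3 tracks.
Subsequence A: 49, 64, 81, 100 (perfect squares starting at 7²).
Subsequence B: 2, -6, 18 (multiplying by -3 each time).
Subsequence C: -4, -2, 0 (adding 2 each time).
Position 17 → subsequence B, term 6 = -486.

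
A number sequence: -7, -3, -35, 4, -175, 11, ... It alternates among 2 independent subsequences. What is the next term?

Positions 1, 3, 5, … form one subsequence and positions 2, 4, 6, … form another.
Subsequence A: -7, -35, -175. Geometric, ×5 each step.
Subsequence B: -3, 4, 11. Adding 7 each time.
Term 7 comes from subsequence A (its 4th entry): -875.

-875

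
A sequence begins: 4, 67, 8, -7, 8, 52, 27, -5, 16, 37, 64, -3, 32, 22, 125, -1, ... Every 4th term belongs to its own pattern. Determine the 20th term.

1

Split by position mod 4 into 4 tracks.
Track A = 4, 8, 16, 32: successive powers of 2.
Track B = 67, 52, 37, 22: arithmetic with common difference −15.
Track C = 8, 27, 64, 125: the cubes 2³, 3³, 4³, ….
Track D = -7, -5, -3, -1: arithmetic, step +2.
The 20th slot belongs to track D; its 5th term is 1.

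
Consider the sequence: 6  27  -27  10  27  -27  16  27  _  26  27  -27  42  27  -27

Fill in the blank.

-27

The slot pattern repeats as ABB (period 3), so there are 2 interleaved tracks.
Subsequence A = 6, 10, 16, 26, 42: a Fibonacci-like recurrence a_n = a_{n-1} + a_{n-2}.
Subsequence B = 27, -27, 27, -27, 27, ?, 27, -27, 27, -27: alternating ±27.
The gap is subsequence B's term 6; the rule gives -27.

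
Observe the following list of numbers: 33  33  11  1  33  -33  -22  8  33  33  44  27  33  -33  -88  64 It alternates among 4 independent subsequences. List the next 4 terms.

Split by position mod 4 into 4 tracks.
Stream A = 33, 33, 33, 33: the constant sequence 33.
Stream B = 33, -33, 33, -33: oscillating between 33 and -33.
Stream C = 11, -22, 44, -88: geometric, ×-2 each step.
Stream D = 1, 8, 27, 64: consecutive cubes n³ from n = 1.
The 17th slot belongs to stream A; its 5th term is 33.
Position 18 → stream B, term 5 = 33.
Term 19 comes from stream C (its 5th entry): 176.
The 20th slot belongs to stream D; its 5th term is 125.

33, 33, 176, 125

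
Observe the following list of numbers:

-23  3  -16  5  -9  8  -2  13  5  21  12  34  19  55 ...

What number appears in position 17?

33

Positions 1, 3, 5, … form one subsequence and positions 2, 4, 6, … form another.
Track A is -23, -16, -9, -2, 5, 12, 19, which is linear: a_n = -30 + 7·n.
Track B is 3, 5, 8, 13, 21, 34, 55, which is each term equals the sum of the previous two.
Term 17 comes from track A (its 9th entry): 33.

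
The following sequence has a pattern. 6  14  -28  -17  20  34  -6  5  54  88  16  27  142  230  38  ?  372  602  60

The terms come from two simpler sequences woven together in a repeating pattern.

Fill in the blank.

Positions follow the repeating pattern AABB; grouping by letter gives 2 tracks.
Stream A: 6, 14, 20, 34, 54, 88, 142, 230, 372, 602 — Fibonacci-style (each term is the sum of the two before it).
Stream B: -28, -17, -6, 5, 16, 27, 38, ?, 60 — linear: a_n = -39 + 11·n.
The gap is stream B's term 8; the rule gives 49.

49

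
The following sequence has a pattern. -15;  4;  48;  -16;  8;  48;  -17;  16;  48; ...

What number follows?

Taking every 3rd term gives 3 separate tracks.
Stream A: -15, -16, -17 — arithmetic with common difference −1.
Stream B: 4, 8, 16 — powers of 2.
Stream C: 48, 48, 48 — the constant sequence 48.
Position 10 falls in stream A as its term 4, giving -18.

-18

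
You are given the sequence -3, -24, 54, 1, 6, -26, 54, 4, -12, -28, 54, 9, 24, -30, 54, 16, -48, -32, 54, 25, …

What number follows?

96

Split by position mod 4: positions 1, 5, 9, … form one track, and each other residue class forms its own.
Subsequence A: -3, 6, -12, 24, -48 (a geometric progression (common ratio -2)).
Subsequence B: -24, -26, -28, -30, -32 (arithmetic, step −2).
Subsequence C: 54, 54, 54, 54, 54 (always 54).
Subsequence D: 1, 4, 9, 16, 25 (the squares 1², 2², 3², …).
Position 21 falls in subsequence A as its term 6, giving 96.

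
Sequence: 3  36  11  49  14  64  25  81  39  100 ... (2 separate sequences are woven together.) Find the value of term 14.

Positions 1, 3, 5, … form one subsequence and positions 2, 4, 6, … form another.
Subsequence A: 3, 11, 14, 25, 39. Each term equals the sum of the previous two.
Subsequence B: 36, 49, 64, 81, 100. Consecutive squares n² from n = 6.
The 14th slot belongs to subsequence B; its 7th term is 144.

144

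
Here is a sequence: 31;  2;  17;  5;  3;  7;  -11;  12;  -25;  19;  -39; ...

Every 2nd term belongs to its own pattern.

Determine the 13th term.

Split by position mod 2 into 2 tracks.
Track A: 31, 17, 3, -11, -25, -39 — linear: a_n = 45 − 14·n.
Track B: 2, 5, 7, 12, 19 — each term equals the sum of the previous two.
The 13th slot belongs to track A; its 7th term is -53.

-53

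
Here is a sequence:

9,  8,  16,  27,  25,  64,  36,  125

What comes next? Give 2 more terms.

49, 216

Positions 1, 3, 5, … form one subsequence and positions 2, 4, 6, … form another.
Track A = 9, 16, 25, 36: the squares 3², 4², 5², ….
Track B = 8, 27, 64, 125: consecutive cubes n³ from n = 2.
The 9th slot belongs to track A; its 5th term is 49.
Term 10 comes from track B (its 5th entry): 216.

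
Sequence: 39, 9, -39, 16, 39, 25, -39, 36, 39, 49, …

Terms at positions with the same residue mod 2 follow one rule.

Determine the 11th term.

-39

Taking every 2nd term gives 2 separate tracks.
Subsequence A = 39, -39, 39, -39, 39: alternating ±39.
Subsequence B = 9, 16, 25, 36, 49: perfect squares starting at 3².
Term 11 comes from subsequence A (its 6th entry): -39.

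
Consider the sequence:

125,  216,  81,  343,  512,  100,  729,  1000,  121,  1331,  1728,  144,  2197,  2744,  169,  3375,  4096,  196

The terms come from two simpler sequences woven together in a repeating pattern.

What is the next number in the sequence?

4913

The slot pattern repeats as AAB (period 3), so there are 2 interleaved tracks.
Stream A = 125, 216, 343, 512, 729, 1000, 1331, 1728, 2197, 2744, 3375, 4096: the cubes 5³, 6³, 7³, ….
Stream B = 81, 100, 121, 144, 169, 196: consecutive squares n² from n = 9.
Position 19 falls in stream A as its term 13, giving 4913.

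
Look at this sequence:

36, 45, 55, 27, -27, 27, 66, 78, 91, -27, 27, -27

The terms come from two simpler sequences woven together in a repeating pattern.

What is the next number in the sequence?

105

Positions follow the repeating pattern AAABBB; grouping by letter gives 2 tracks.
Track A: 36, 45, 55, 66, 78, 91 (the triangular numbers T_8, T_9, …).
Track B: 27, -27, 27, -27, 27, -27 (oscillating between 27 and -27).
Term 13 comes from track A (its 7th entry): 105.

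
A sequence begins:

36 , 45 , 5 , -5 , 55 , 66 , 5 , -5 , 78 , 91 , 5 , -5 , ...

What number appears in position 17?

Reading positions in blocks of 4 reveals the pattern AABB — 2 tracks woven together.
Stream A is 36, 45, 55, 66, 78, 91, which is triangular numbers n(n+1)/2 for n = 8, 9, ….
Stream B is 5, -5, 5, -5, 5, -5, which is oscillating between 5 and -5.
Term 17 comes from stream A (its 9th entry): 136.

136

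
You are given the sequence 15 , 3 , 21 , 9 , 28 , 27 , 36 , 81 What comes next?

45

The terms cycle through 2 interleaved subsequences.
Subsequence A: 15, 21, 28, 36. Triangular numbers starting at T_5.
Subsequence B: 3, 9, 27, 81. Powers of 3.
Position 9 → subsequence A, term 5 = 45.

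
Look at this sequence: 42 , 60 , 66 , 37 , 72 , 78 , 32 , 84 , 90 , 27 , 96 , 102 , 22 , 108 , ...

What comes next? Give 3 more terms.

114, 17, 120

The slot pattern repeats as ABB (period 3), so there are 2 interleaved tracks.
Stream A = 42, 37, 32, 27, 22: linear: a_n = 47 − 5·n.
Stream B = 60, 66, 72, 78, 84, 90, 96, 102, 108: adding 6 each time.
The 15th slot belongs to stream B; its 10th term is 114.
Term 16 comes from stream A (its 6th entry): 17.
Term 17 comes from stream B (its 11th entry): 120.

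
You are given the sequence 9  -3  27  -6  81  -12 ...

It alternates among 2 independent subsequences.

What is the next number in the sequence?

Split by position mod 2 into 2 tracks.
Track A is 9, 27, 81, which is powers 3^2, 3^3, 3^4, ….
Track B is -3, -6, -12, which is multiplying by 2 each time.
Term 7 comes from track A (its 4th entry): 243.

243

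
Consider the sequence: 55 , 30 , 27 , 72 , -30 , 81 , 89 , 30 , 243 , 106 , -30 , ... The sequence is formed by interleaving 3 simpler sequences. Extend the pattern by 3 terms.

Read the sequence 3 terms at a time; column i is its own pattern.
Track A = 55, 72, 89, 106: arithmetic, step +17.
Track B = 30, -30, 30, -30: oscillating between 30 and -30.
Track C = 27, 81, 243: powers 3^3, 3^4, 3^5, ….
Term 12 comes from track C (its 4th entry): 729.
Position 13 falls in track A as its term 5, giving 123.
Position 14 → track B, term 5 = 30.

729, 123, 30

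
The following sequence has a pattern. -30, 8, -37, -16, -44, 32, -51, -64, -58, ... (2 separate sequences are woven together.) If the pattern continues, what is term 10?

Taking every 2nd term gives 2 separate tracks.
Track A: -30, -37, -44, -51, -58 (subtracting 7 each time).
Track B: 8, -16, 32, -64 (geometric with ratio -2).
Term 10 comes from track B (its 5th entry): 128.

128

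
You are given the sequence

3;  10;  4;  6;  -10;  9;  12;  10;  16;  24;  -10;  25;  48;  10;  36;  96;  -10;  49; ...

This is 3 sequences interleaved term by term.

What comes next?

192

Split by position mod 3 into 3 tracks.
Subsequence A: 3, 6, 12, 24, 48, 96 (geometric, ×2 each step).
Subsequence B: 10, -10, 10, -10, 10, -10 (alternating ±10).
Subsequence C: 4, 9, 16, 25, 36, 49 (the squares 2², 3², 4², …).
The 19th slot belongs to subsequence A; its 7th term is 192.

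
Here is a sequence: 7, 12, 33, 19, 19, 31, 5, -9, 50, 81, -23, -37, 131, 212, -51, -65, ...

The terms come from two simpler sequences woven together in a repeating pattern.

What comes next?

343

Reading positions in blocks of 4 reveals the pattern AABB — 2 tracks woven together.
Track A is 7, 12, 19, 31, 50, 81, 131, 212, which is a Fibonacci-like recurrence a_n = a_{n-1} + a_{n-2}.
Track B is 33, 19, 5, -9, -23, -37, -51, -65, which is arithmetic, step −14.
Position 17 → track A, term 9 = 343.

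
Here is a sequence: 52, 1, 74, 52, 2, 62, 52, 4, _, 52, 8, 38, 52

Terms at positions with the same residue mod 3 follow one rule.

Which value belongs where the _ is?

Read the sequence 3 terms at a time; column i is its own pattern.
Subsequence A: 52, 52, 52, 52, 52. Always 52.
Subsequence B: 1, 2, 4, 8. Powers of 2.
Subsequence C: 74, 62, ?, 38. Arithmetic with common difference −12.
Subsequence C's pattern makes the blank 50.

50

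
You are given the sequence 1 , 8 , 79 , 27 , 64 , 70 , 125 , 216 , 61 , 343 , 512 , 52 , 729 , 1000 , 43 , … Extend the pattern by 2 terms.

1331, 1728

Positions follow the repeating pattern AAB; grouping by letter gives 2 tracks.
Subsequence A is 1, 8, 27, 64, 125, 216, 343, 512, 729, 1000, which is perfect cubes starting at 1³.
Subsequence B is 79, 70, 61, 52, 43, which is linear: a_n = 88 − 9·n.
The 16th slot belongs to subsequence A; its 11th term is 1331.
Position 17 → subsequence A, term 12 = 1728.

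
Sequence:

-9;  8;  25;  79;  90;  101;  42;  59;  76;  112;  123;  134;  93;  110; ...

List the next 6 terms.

127, 145, 156, 167, 144, 161

Reading positions in blocks of 6 reveals the pattern AAABBB — 2 tracks woven together.
Subsequence A: -9, 8, 25, 42, 59, 76, 93, 110 (linear: a_n = -26 + 17·n).
Subsequence B: 79, 90, 101, 112, 123, 134 (arithmetic, step +11).
The 15th slot belongs to subsequence A; its 9th term is 127.
Position 16 → subsequence B, term 7 = 145.
Position 17 falls in subsequence B as its term 8, giving 156.
Position 18 → subsequence B, term 9 = 167.
Term 19 comes from subsequence A (its 10th entry): 144.
Position 20 falls in subsequence A as its term 11, giving 161.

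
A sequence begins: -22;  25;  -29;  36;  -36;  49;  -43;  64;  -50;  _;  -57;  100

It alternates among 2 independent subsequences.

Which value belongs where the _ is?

81

Odd-indexed and even-indexed terms follow separate rules.
Subsequence A: -22, -29, -36, -43, -50, -57 — linear: a_n = -15 − 7·n.
Subsequence B: 25, 36, 49, 64, ?, 100 — consecutive squares n² from n = 5.
Filling subsequence B at index 5 by its rule yields 81.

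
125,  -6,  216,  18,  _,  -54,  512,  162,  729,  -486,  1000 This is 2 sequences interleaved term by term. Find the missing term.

343

Taking every 2nd term gives 2 separate tracks.
Track A: 125, 216, ?, 512, 729, 1000. Consecutive cubes n³ from n = 5.
Track B: -6, 18, -54, 162, -486. Geometric, ×-3 each step.
The gap is track A's term 3; the rule gives 343.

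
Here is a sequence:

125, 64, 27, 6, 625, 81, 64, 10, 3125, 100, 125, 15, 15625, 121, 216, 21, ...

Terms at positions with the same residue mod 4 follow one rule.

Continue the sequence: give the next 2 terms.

78125, 144

The terms cycle through 4 interleaved subsequences.
Subsequence A: 125, 625, 3125, 15625 — powers of 5.
Subsequence B: 64, 81, 100, 121 — consecutive squares n² from n = 8.
Subsequence C: 27, 64, 125, 216 — consecutive cubes n³ from n = 3.
Subsequence D: 6, 10, 15, 21 — triangular numbers starting at T_3.
Position 17 → subsequence A, term 5 = 78125.
The 18th slot belongs to subsequence B; its 5th term is 144.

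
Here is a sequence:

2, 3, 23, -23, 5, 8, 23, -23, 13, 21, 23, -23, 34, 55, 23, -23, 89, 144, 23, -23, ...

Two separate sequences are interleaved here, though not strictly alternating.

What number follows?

233

Positions follow the repeating pattern AABB; grouping by letter gives 2 tracks.
Subsequence A: 2, 3, 5, 8, 13, 21, 34, 55, 89, 144 (each term equals the sum of the previous two).
Subsequence B: 23, -23, 23, -23, 23, -23, 23, -23, 23, -23 (oscillating between 23 and -23).
The 21st slot belongs to subsequence A; its 11th term is 233.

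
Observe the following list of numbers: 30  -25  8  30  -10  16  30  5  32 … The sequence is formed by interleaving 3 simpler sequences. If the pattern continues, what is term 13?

30

Taking every 3rd term gives 3 separate tracks.
Stream A = 30, 30, 30: constant 30.
Stream B = -25, -10, 5: linear: a_n = -40 + 15·n.
Stream C = 8, 16, 32: successive powers of 2.
The 13th slot belongs to stream A; its 5th term is 30.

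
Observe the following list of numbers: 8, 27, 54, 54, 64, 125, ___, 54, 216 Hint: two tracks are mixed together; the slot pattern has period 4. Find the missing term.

The slot pattern repeats as AABB (period 4), so there are 2 interleaved tracks.
Track A: 8, 27, 64, 125, 216. Perfect cubes starting at 2³.
Track B: 54, 54, ?, 54. Constant 54.
The gap is track B's term 3; the rule gives 54.

54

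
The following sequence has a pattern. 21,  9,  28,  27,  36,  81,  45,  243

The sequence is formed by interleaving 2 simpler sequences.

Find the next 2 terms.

Odd-indexed and even-indexed terms follow separate rules.
Track A: 21, 28, 36, 45 — triangular numbers n(n+1)/2 for n = 6, 7, ….
Track B: 9, 27, 81, 243 — successive powers of 3.
The 9th slot belongs to track A; its 5th term is 55.
Position 10 → track B, term 5 = 729.

55, 729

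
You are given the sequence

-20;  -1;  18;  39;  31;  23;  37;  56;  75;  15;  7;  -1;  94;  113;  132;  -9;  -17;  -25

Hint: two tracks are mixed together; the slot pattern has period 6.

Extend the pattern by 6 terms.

151, 170, 189, -33, -41, -49

The slot pattern repeats as AAABBB (period 6), so there are 2 interleaved tracks.
Subsequence A is -20, -1, 18, 37, 56, 75, 94, 113, 132, which is arithmetic, step +19.
Subsequence B is 39, 31, 23, 15, 7, -1, -9, -17, -25, which is subtracting 8 each time.
The 19th slot belongs to subsequence A; its 10th term is 151.
Position 20 → subsequence A, term 11 = 170.
The 21st slot belongs to subsequence A; its 12th term is 189.
Term 22 comes from subsequence B (its 10th entry): -33.
Position 23 → subsequence B, term 11 = -41.
Position 24 falls in subsequence B as its term 12, giving -49.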